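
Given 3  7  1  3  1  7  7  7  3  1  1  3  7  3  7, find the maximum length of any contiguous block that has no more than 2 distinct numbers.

add 3: window [3] (1 distinct), len 1
add 7: window [3, 7] (2 distinct), len 2
add 1: window [7, 1] (2 distinct), len 2
add 3: window [1, 3] (2 distinct), len 2
add 1: window [1, 3, 1] (2 distinct), len 3
add 7: window [1, 7] (2 distinct), len 2
add 7: window [1, 7, 7] (2 distinct), len 3
add 7: window [1, 7, 7, 7] (2 distinct), len 4
add 3: window [7, 7, 7, 3] (2 distinct), len 4
add 1: window [3, 1] (2 distinct), len 2
add 1: window [3, 1, 1] (2 distinct), len 3
add 3: window [3, 1, 1, 3] (2 distinct), len 4
add 7: window [3, 7] (2 distinct), len 2
add 3: window [3, 7, 3] (2 distinct), len 3
add 7: window [3, 7, 3, 7] (2 distinct), len 4
Longest length with ≤2 distinct: 4.

4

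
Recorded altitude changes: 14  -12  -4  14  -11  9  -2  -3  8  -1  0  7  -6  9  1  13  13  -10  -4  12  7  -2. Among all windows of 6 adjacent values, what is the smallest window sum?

-6

(14, -12, -4, 14, -11, 9) → sum 10
(-12, -4, 14, -11, 9, -2) → sum -6
(-4, 14, -11, 9, -2, -3) → sum 3
(14, -11, 9, -2, -3, 8) → sum 15
(-11, 9, -2, -3, 8, -1) → sum 0
(9, -2, -3, 8, -1, 0) → sum 11
(-2, -3, 8, -1, 0, 7) → sum 9
(-3, 8, -1, 0, 7, -6) → sum 5
(8, -1, 0, 7, -6, 9) → sum 17
(-1, 0, 7, -6, 9, 1) → sum 10
(0, 7, -6, 9, 1, 13) → sum 24
(7, -6, 9, 1, 13, 13) → sum 37
(-6, 9, 1, 13, 13, -10) → sum 20
(9, 1, 13, 13, -10, -4) → sum 22
(1, 13, 13, -10, -4, 12) → sum 25
(13, 13, -10, -4, 12, 7) → sum 31
(13, -10, -4, 12, 7, -2) → sum 16
Smallest of these is -6.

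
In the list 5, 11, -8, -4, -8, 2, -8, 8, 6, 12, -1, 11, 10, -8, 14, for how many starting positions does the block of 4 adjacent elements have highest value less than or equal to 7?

[5, 11, -8, -4] → max 11
[11, -8, -4, -8] → max 11
[-8, -4, -8, 2] → max 2  ≤ 7 ✓
[-4, -8, 2, -8] → max 2  ≤ 7 ✓
[-8, 2, -8, 8] → max 8
[2, -8, 8, 6] → max 8
[-8, 8, 6, 12] → max 12
[8, 6, 12, -1] → max 12
[6, 12, -1, 11] → max 12
[12, -1, 11, 10] → max 12
[-1, 11, 10, -8] → max 11
[11, 10, -8, 14] → max 14
2 windows satisfy the condition.

2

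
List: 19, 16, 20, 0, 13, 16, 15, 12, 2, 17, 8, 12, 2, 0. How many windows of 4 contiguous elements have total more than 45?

19 16 20 0 → sum 55  > 45 ✓
16 20 0 13 → sum 49  > 45 ✓
20 0 13 16 → sum 49  > 45 ✓
0 13 16 15 → sum 44
13 16 15 12 → sum 56  > 45 ✓
16 15 12 2 → sum 45
15 12 2 17 → sum 46  > 45 ✓
12 2 17 8 → sum 39
2 17 8 12 → sum 39
17 8 12 2 → sum 39
8 12 2 0 → sum 22
5 windows satisfy the condition.

5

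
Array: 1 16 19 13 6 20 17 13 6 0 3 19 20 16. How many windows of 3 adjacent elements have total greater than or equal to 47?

[1, 16, 19] → sum 36
[16, 19, 13] → sum 48  ≥ 47 ✓
[19, 13, 6] → sum 38
[13, 6, 20] → sum 39
[6, 20, 17] → sum 43
[20, 17, 13] → sum 50  ≥ 47 ✓
[17, 13, 6] → sum 36
[13, 6, 0] → sum 19
[6, 0, 3] → sum 9
[0, 3, 19] → sum 22
[3, 19, 20] → sum 42
[19, 20, 16] → sum 55  ≥ 47 ✓
3 windows satisfy the condition.

3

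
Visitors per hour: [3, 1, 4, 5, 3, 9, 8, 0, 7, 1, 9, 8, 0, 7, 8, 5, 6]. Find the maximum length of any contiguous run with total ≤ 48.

[3] sum 3 len 1
[3, 1] sum 4 len 2
[3, 1, 4] sum 8 len 3
[3, 1, 4, 5] sum 13 len 4
[3, 1, 4, 5, 3] sum 16 len 5
[3, 1, 4, 5, 3, 9] sum 25 len 6
[3, 1, 4, 5, 3, 9, 8] sum 33 len 7
[3, 1, 4, 5, 3, 9, 8, 0] sum 33 len 8
[3, 1, 4, 5, 3, 9, 8, 0, 7] sum 40 len 9
[3, 1, 4, 5, 3, 9, 8, 0, 7, 1] sum 41 len 10
[1, 4, 5, 3, 9, 8, 0, 7, 1, 9] sum 47 len 10
[3, 9, 8, 0, 7, 1, 9, 8] sum 45 len 8
[3, 9, 8, 0, 7, 1, 9, 8, 0] sum 45 len 9
[8, 0, 7, 1, 9, 8, 0, 7] sum 40 len 8
[8, 0, 7, 1, 9, 8, 0, 7, 8] sum 48 len 9
[0, 7, 1, 9, 8, 0, 7, 8, 5] sum 45 len 9
[1, 9, 8, 0, 7, 8, 5, 6] sum 44 len 8
Longest length seen: 10.

10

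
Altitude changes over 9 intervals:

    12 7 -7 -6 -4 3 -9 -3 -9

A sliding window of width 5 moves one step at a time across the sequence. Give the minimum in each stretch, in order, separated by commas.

(12, 7, -7, -6, -4) → min -7
(7, -7, -6, -4, 3) → min -7
(-7, -6, -4, 3, -9) → min -9
(-6, -4, 3, -9, -3) → min -9
(-4, 3, -9, -3, -9) → min -9

-7, -7, -9, -9, -9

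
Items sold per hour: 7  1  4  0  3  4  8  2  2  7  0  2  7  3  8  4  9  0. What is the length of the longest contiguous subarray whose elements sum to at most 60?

15

Extend to the right; shrink from the left whenever the sum exceeds 60:
[7] sum 7 len 1
[7, 1] sum 8 len 2
[7, 1, 4] sum 12 len 3
[7, 1, 4, 0] sum 12 len 4
[7, 1, 4, 0, 3] sum 15 len 5
[7, 1, 4, 0, 3, 4] sum 19 len 6
[7, 1, 4, 0, 3, 4, 8] sum 27 len 7
[7, 1, 4, 0, 3, 4, 8, 2] sum 29 len 8
[7, 1, 4, 0, 3, 4, 8, 2, 2] sum 31 len 9
[7, 1, 4, 0, 3, 4, 8, 2, 2, 7] sum 38 len 10
[7, 1, 4, 0, 3, 4, 8, 2, 2, 7, 0] sum 38 len 11
[7, 1, 4, 0, 3, 4, 8, 2, 2, 7, 0, 2] sum 40 len 12
[7, 1, 4, 0, 3, 4, 8, 2, 2, 7, 0, 2, 7] sum 47 len 13
[7, 1, 4, 0, 3, 4, 8, 2, 2, 7, 0, 2, 7, 3] sum 50 len 14
[7, 1, 4, 0, 3, 4, 8, 2, 2, 7, 0, 2, 7, 3, 8] sum 58 len 15
[1, 4, 0, 3, 4, 8, 2, 2, 7, 0, 2, 7, 3, 8, 4] sum 55 len 15
[0, 3, 4, 8, 2, 2, 7, 0, 2, 7, 3, 8, 4, 9] sum 59 len 14
[0, 3, 4, 8, 2, 2, 7, 0, 2, 7, 3, 8, 4, 9, 0] sum 59 len 15
Longest length seen: 15.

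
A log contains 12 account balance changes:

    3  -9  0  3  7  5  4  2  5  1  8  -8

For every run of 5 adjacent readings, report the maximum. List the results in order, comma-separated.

7, 7, 7, 7, 7, 5, 8, 8

3 -9 0 3 7 → max 7
-9 0 3 7 5 → max 7
0 3 7 5 4 → max 7
3 7 5 4 2 → max 7
7 5 4 2 5 → max 7
5 4 2 5 1 → max 5
4 2 5 1 8 → max 8
2 5 1 8 -8 → max 8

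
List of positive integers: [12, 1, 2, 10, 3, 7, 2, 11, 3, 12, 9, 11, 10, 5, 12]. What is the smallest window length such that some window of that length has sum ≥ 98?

Extend right; whenever the sum reaches 98, record the length and shrink from the left:
add 12: running sum 12 < 98
add 1: running sum 13 < 98
add 2: running sum 15 < 98
add 10: running sum 25 < 98
add 3: running sum 28 < 98
add 7: running sum 35 < 98
add 2: running sum 37 < 98
add 11: running sum 48 < 98
add 3: running sum 51 < 98
add 12: running sum 63 < 98
add 9: running sum 72 < 98
add 11: running sum 83 < 98
add 10: running sum 93 < 98
add 5: shortest ending here [12, 1, 2, 10, 3, 7, 2, 11, 3, 12, 9, 11, 10, 5] sum 98, len 14
add 12: shortest ending here [1, 2, 10, 3, 7, 2, 11, 3, 12, 9, 11, 10, 5, 12] sum 98, len 14
Shortest qualifying length: 14.

14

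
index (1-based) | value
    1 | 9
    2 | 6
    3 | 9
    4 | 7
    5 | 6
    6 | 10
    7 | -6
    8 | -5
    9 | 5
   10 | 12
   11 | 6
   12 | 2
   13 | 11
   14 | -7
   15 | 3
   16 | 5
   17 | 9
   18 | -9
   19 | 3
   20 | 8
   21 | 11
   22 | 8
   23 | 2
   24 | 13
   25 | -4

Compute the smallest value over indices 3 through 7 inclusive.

-6

Elements at indices 3..7: 9, 7, 6, 10, -6
min(9, 7, 6, 10, -6) = -6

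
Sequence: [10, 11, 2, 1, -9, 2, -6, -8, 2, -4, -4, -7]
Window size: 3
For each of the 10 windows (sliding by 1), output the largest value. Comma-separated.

[10, 11, 2] → max 11
[11, 2, 1] → max 11
[2, 1, -9] → max 2
[1, -9, 2] → max 2
[-9, 2, -6] → max 2
[2, -6, -8] → max 2
[-6, -8, 2] → max 2
[-8, 2, -4] → max 2
[2, -4, -4] → max 2
[-4, -4, -7] → max -4

11, 11, 2, 2, 2, 2, 2, 2, 2, -4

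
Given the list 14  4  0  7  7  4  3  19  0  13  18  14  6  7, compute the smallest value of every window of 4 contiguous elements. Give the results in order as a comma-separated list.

[14, 4, 0, 7] → min 0
[4, 0, 7, 7] → min 0
[0, 7, 7, 4] → min 0
[7, 7, 4, 3] → min 3
[7, 4, 3, 19] → min 3
[4, 3, 19, 0] → min 0
[3, 19, 0, 13] → min 0
[19, 0, 13, 18] → min 0
[0, 13, 18, 14] → min 0
[13, 18, 14, 6] → min 6
[18, 14, 6, 7] → min 6

0, 0, 0, 3, 3, 0, 0, 0, 0, 6, 6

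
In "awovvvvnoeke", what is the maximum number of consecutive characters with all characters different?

add a: [a] len 1
add w: [a, w] len 2
add o: [a, w, o] len 3
add v: [a, w, o, v] len 4
add v (repeat v, move left end past it): [v] len 1
add v (repeat v, move left end past it): [v] len 1
add v (repeat v, move left end past it): [v] len 1
add n: [v, n] len 2
add o: [v, n, o] len 3
add e: [v, n, o, e] len 4
add k: [v, n, o, e, k] len 5
add e (repeat e, move left end past it): [k, e] len 2
Longest all-distinct length: 5.

5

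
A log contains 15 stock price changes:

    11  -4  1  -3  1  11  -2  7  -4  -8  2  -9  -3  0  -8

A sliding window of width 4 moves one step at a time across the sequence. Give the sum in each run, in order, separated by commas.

5, -5, 10, 7, 17, 12, -7, -3, -19, -18, -10, -20

Sliding a size-4 window across the 15 values:
11 -4 1 -3 → sum 5
-4 1 -3 1 → sum -5
1 -3 1 11 → sum 10
-3 1 11 -2 → sum 7
1 11 -2 7 → sum 17
11 -2 7 -4 → sum 12
-2 7 -4 -8 → sum -7
7 -4 -8 2 → sum -3
-4 -8 2 -9 → sum -19
-8 2 -9 -3 → sum -18
2 -9 -3 0 → sum -10
-9 -3 0 -8 → sum -20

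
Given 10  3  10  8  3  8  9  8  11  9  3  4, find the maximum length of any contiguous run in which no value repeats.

5

[10] len 1
[10, 3] len 2
[3, 10] len 2
[3, 10, 8] len 3
[10, 8, 3] len 3
[3, 8] len 2
[3, 8, 9] len 3
[9, 8] len 2
[9, 8, 11] len 3
[8, 11, 9] len 3
[8, 11, 9, 3] len 4
[8, 11, 9, 3, 4] len 5
Longest all-distinct length: 5.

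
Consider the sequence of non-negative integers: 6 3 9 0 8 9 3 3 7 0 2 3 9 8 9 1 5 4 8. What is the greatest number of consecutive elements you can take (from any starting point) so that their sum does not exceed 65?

add 6: [6] sum 6, len 1
add 3: [6, 3] sum 9, len 2
add 9: [6, 3, 9] sum 18, len 3
add 0: [6, 3, 9, 0] sum 18, len 4
add 8: [6, 3, 9, 0, 8] sum 26, len 5
add 9: [6, 3, 9, 0, 8, 9] sum 35, len 6
add 3: [6, 3, 9, 0, 8, 9, 3] sum 38, len 7
add 3: [6, 3, 9, 0, 8, 9, 3, 3] sum 41, len 8
add 7: [6, 3, 9, 0, 8, 9, 3, 3, 7] sum 48, len 9
add 0: [6, 3, 9, 0, 8, 9, 3, 3, 7, 0] sum 48, len 10
add 2: [6, 3, 9, 0, 8, 9, 3, 3, 7, 0, 2] sum 50, len 11
add 3: [6, 3, 9, 0, 8, 9, 3, 3, 7, 0, 2, 3] sum 53, len 12
add 9: [6, 3, 9, 0, 8, 9, 3, 3, 7, 0, 2, 3, 9] sum 62, len 13
add 8: [3, 9, 0, 8, 9, 3, 3, 7, 0, 2, 3, 9, 8] sum 64, len 13
add 9: [0, 8, 9, 3, 3, 7, 0, 2, 3, 9, 8, 9] sum 61, len 12
add 1: [0, 8, 9, 3, 3, 7, 0, 2, 3, 9, 8, 9, 1] sum 62, len 13
add 5: [9, 3, 3, 7, 0, 2, 3, 9, 8, 9, 1, 5] sum 59, len 12
add 4: [9, 3, 3, 7, 0, 2, 3, 9, 8, 9, 1, 5, 4] sum 63, len 13
add 8: [3, 3, 7, 0, 2, 3, 9, 8, 9, 1, 5, 4, 8] sum 62, len 13
Longest length seen: 13.

13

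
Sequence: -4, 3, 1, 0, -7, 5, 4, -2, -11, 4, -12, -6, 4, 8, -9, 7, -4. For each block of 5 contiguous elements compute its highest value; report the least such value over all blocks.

Window maxs for each of the 13 positions:
[-4, 3, 1, 0, -7] → max 3
[3, 1, 0, -7, 5] → max 5
[1, 0, -7, 5, 4] → max 5
[0, -7, 5, 4, -2] → max 5
[-7, 5, 4, -2, -11] → max 5
[5, 4, -2, -11, 4] → max 5
[4, -2, -11, 4, -12] → max 4
[-2, -11, 4, -12, -6] → max 4
[-11, 4, -12, -6, 4] → max 4
[4, -12, -6, 4, 8] → max 8
[-12, -6, 4, 8, -9] → max 8
[-6, 4, 8, -9, 7] → max 8
[4, 8, -9, 7, -4] → max 8
Least of these is 3.

3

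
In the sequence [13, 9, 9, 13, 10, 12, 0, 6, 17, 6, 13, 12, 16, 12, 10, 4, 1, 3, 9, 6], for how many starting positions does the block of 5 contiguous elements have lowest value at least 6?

(13, 9, 9, 13, 10) → min 9  ≥ 6 ✓
(9, 9, 13, 10, 12) → min 9  ≥ 6 ✓
(9, 13, 10, 12, 0) → min 0
(13, 10, 12, 0, 6) → min 0
(10, 12, 0, 6, 17) → min 0
(12, 0, 6, 17, 6) → min 0
(0, 6, 17, 6, 13) → min 0
(6, 17, 6, 13, 12) → min 6  ≥ 6 ✓
(17, 6, 13, 12, 16) → min 6  ≥ 6 ✓
(6, 13, 12, 16, 12) → min 6  ≥ 6 ✓
(13, 12, 16, 12, 10) → min 10  ≥ 6 ✓
(12, 16, 12, 10, 4) → min 4
(16, 12, 10, 4, 1) → min 1
(12, 10, 4, 1, 3) → min 1
(10, 4, 1, 3, 9) → min 1
(4, 1, 3, 9, 6) → min 1
6 windows satisfy the condition.

6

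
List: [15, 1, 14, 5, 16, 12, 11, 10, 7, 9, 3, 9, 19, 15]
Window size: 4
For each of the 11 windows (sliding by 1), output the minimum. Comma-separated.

1, 1, 5, 5, 10, 7, 7, 3, 3, 3, 3

Sliding a size-4 window across the 14 values:
[15, 1, 14, 5] → min 1
[1, 14, 5, 16] → min 1
[14, 5, 16, 12] → min 5
[5, 16, 12, 11] → min 5
[16, 12, 11, 10] → min 10
[12, 11, 10, 7] → min 7
[11, 10, 7, 9] → min 7
[10, 7, 9, 3] → min 3
[7, 9, 3, 9] → min 3
[9, 3, 9, 19] → min 3
[3, 9, 19, 15] → min 3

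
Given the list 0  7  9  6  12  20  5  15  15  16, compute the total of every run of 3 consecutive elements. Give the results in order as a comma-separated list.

[0, 7, 9] → sum 16
[7, 9, 6] → sum 22
[9, 6, 12] → sum 27
[6, 12, 20] → sum 38
[12, 20, 5] → sum 37
[20, 5, 15] → sum 40
[5, 15, 15] → sum 35
[15, 15, 16] → sum 46

16, 22, 27, 38, 37, 40, 35, 46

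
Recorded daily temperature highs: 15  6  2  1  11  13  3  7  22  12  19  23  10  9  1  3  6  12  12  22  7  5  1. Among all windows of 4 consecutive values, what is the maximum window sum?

76

[15, 6, 2, 1] → sum 24
[6, 2, 1, 11] → sum 20
[2, 1, 11, 13] → sum 27
[1, 11, 13, 3] → sum 28
[11, 13, 3, 7] → sum 34
[13, 3, 7, 22] → sum 45
[3, 7, 22, 12] → sum 44
[7, 22, 12, 19] → sum 60
[22, 12, 19, 23] → sum 76
[12, 19, 23, 10] → sum 64
[19, 23, 10, 9] → sum 61
[23, 10, 9, 1] → sum 43
[10, 9, 1, 3] → sum 23
[9, 1, 3, 6] → sum 19
[1, 3, 6, 12] → sum 22
[3, 6, 12, 12] → sum 33
[6, 12, 12, 22] → sum 52
[12, 12, 22, 7] → sum 53
[12, 22, 7, 5] → sum 46
[22, 7, 5, 1] → sum 35
Maximum of these is 76.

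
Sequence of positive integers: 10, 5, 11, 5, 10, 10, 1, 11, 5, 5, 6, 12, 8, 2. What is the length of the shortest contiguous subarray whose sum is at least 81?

11

add 10: running sum 10 < 81
add 5: running sum 15 < 81
add 11: running sum 26 < 81
add 5: running sum 31 < 81
add 10: running sum 41 < 81
add 10: running sum 51 < 81
add 1: running sum 52 < 81
add 11: running sum 63 < 81
add 5: running sum 68 < 81
add 5: running sum 73 < 81
add 6: running sum 79 < 81
add 12: shortest ending here [5, 11, 5, 10, 10, 1, 11, 5, 5, 6, 12] sum 81, len 11
add 8: shortest ending here [11, 5, 10, 10, 1, 11, 5, 5, 6, 12, 8] sum 84, len 11
add 2: shortest ending here [11, 5, 10, 10, 1, 11, 5, 5, 6, 12, 8, 2] sum 86, len 12
Shortest qualifying length: 11.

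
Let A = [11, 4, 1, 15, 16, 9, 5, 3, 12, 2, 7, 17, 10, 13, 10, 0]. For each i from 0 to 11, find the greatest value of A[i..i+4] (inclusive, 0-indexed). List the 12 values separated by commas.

(11, 4, 1, 15, 16) → max 16
(4, 1, 15, 16, 9) → max 16
(1, 15, 16, 9, 5) → max 16
(15, 16, 9, 5, 3) → max 16
(16, 9, 5, 3, 12) → max 16
(9, 5, 3, 12, 2) → max 12
(5, 3, 12, 2, 7) → max 12
(3, 12, 2, 7, 17) → max 17
(12, 2, 7, 17, 10) → max 17
(2, 7, 17, 10, 13) → max 17
(7, 17, 10, 13, 10) → max 17
(17, 10, 13, 10, 0) → max 17

16, 16, 16, 16, 16, 12, 12, 17, 17, 17, 17, 17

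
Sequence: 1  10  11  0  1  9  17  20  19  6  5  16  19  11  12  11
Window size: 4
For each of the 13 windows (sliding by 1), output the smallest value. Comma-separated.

1 10 11 0 → min 0
10 11 0 1 → min 0
11 0 1 9 → min 0
0 1 9 17 → min 0
1 9 17 20 → min 1
9 17 20 19 → min 9
17 20 19 6 → min 6
20 19 6 5 → min 5
19 6 5 16 → min 5
6 5 16 19 → min 5
5 16 19 11 → min 5
16 19 11 12 → min 11
19 11 12 11 → min 11

0, 0, 0, 0, 1, 9, 6, 5, 5, 5, 5, 11, 11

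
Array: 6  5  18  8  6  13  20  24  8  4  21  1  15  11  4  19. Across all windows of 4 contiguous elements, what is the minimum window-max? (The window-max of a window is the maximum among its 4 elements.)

(6, 5, 18, 8) → max 18
(5, 18, 8, 6) → max 18
(18, 8, 6, 13) → max 18
(8, 6, 13, 20) → max 20
(6, 13, 20, 24) → max 24
(13, 20, 24, 8) → max 24
(20, 24, 8, 4) → max 24
(24, 8, 4, 21) → max 24
(8, 4, 21, 1) → max 21
(4, 21, 1, 15) → max 21
(21, 1, 15, 11) → max 21
(1, 15, 11, 4) → max 15
(15, 11, 4, 19) → max 19
Minimum of these is 15.

15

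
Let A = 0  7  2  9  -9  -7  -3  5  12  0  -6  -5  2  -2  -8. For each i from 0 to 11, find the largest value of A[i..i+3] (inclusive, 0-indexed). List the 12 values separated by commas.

Sliding a size-4 window across the 15 values:
[0, 7, 2, 9] → max 9
[7, 2, 9, -9] → max 9
[2, 9, -9, -7] → max 9
[9, -9, -7, -3] → max 9
[-9, -7, -3, 5] → max 5
[-7, -3, 5, 12] → max 12
[-3, 5, 12, 0] → max 12
[5, 12, 0, -6] → max 12
[12, 0, -6, -5] → max 12
[0, -6, -5, 2] → max 2
[-6, -5, 2, -2] → max 2
[-5, 2, -2, -8] → max 2

9, 9, 9, 9, 5, 12, 12, 12, 12, 2, 2, 2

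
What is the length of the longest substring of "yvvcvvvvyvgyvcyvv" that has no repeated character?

4

[y] len 1
[y, v] len 2
[v] len 1
[v, c] len 2
[c, v] len 2
[v] len 1
[v] len 1
[v] len 1
[v, y] len 2
[y, v] len 2
[y, v, g] len 3
[v, g, y] len 3
[g, y, v] len 3
[g, y, v, c] len 4
[v, c, y] len 3
[c, y, v] len 3
[v] len 1
Longest all-distinct length: 4.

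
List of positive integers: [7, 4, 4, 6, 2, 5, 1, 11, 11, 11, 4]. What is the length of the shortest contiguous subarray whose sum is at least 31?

add 7: running sum 7 < 31
add 4: running sum 11 < 31
add 4: running sum 15 < 31
add 6: running sum 21 < 31
add 2: running sum 23 < 31
add 5: running sum 28 < 31
add 1: running sum 29 < 31
end 7: [4, 4, 6, 2, 5, 1, 11] sum 33, len 7
end 8: [6, 2, 5, 1, 11, 11] sum 36, len 6
end 9: [11, 11, 11] sum 33, len 3
end 10: [11, 11, 11, 4] sum 37, len 4
Shortest qualifying length: 3.

3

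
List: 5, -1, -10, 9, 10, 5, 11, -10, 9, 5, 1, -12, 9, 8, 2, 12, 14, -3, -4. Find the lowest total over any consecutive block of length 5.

-7

Window sums for each of the 15 positions:
[5, -1, -10, 9, 10] → sum 13
[-1, -10, 9, 10, 5] → sum 13
[-10, 9, 10, 5, 11] → sum 25
[9, 10, 5, 11, -10] → sum 25
[10, 5, 11, -10, 9] → sum 25
[5, 11, -10, 9, 5] → sum 20
[11, -10, 9, 5, 1] → sum 16
[-10, 9, 5, 1, -12] → sum -7
[9, 5, 1, -12, 9] → sum 12
[5, 1, -12, 9, 8] → sum 11
[1, -12, 9, 8, 2] → sum 8
[-12, 9, 8, 2, 12] → sum 19
[9, 8, 2, 12, 14] → sum 45
[8, 2, 12, 14, -3] → sum 33
[2, 12, 14, -3, -4] → sum 21
Lowest of these is -7.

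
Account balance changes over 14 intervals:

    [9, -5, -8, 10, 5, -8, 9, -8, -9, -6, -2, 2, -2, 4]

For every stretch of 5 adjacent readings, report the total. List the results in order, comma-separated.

11, -6, 8, 8, -11, -22, -16, -23, -17, -4

(9, -5, -8, 10, 5) → sum 11
(-5, -8, 10, 5, -8) → sum -6
(-8, 10, 5, -8, 9) → sum 8
(10, 5, -8, 9, -8) → sum 8
(5, -8, 9, -8, -9) → sum -11
(-8, 9, -8, -9, -6) → sum -22
(9, -8, -9, -6, -2) → sum -16
(-8, -9, -6, -2, 2) → sum -23
(-9, -6, -2, 2, -2) → sum -17
(-6, -2, 2, -2, 4) → sum -4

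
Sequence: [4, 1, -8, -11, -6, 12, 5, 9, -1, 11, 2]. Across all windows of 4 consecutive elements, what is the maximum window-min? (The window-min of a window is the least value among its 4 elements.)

-1

4 1 -8 -11 → min -11
1 -8 -11 -6 → min -11
-8 -11 -6 12 → min -11
-11 -6 12 5 → min -11
-6 12 5 9 → min -6
12 5 9 -1 → min -1
5 9 -1 11 → min -1
9 -1 11 2 → min -1
Maximum of these is -1.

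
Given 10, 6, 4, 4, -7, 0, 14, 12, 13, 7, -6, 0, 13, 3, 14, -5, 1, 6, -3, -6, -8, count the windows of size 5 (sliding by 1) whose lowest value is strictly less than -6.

10 6 4 4 -7 → min -7  < -6 ✓
6 4 4 -7 0 → min -7  < -6 ✓
4 4 -7 0 14 → min -7  < -6 ✓
4 -7 0 14 12 → min -7  < -6 ✓
-7 0 14 12 13 → min -7  < -6 ✓
0 14 12 13 7 → min 0
14 12 13 7 -6 → min -6
12 13 7 -6 0 → min -6
13 7 -6 0 13 → min -6
7 -6 0 13 3 → min -6
-6 0 13 3 14 → min -6
0 13 3 14 -5 → min -5
13 3 14 -5 1 → min -5
3 14 -5 1 6 → min -5
14 -5 1 6 -3 → min -5
-5 1 6 -3 -6 → min -6
1 6 -3 -6 -8 → min -8  < -6 ✓
6 windows satisfy the condition.

6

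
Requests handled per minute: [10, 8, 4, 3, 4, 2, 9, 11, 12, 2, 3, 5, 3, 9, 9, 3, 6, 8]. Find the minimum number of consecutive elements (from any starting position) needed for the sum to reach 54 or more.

8

add 10: running sum 10 < 54
add 8: running sum 18 < 54
add 4: running sum 22 < 54
add 3: running sum 25 < 54
add 4: running sum 29 < 54
add 2: running sum 31 < 54
add 9: running sum 40 < 54
add 11: running sum 51 < 54
add 12: shortest ending here [10, 8, 4, 3, 4, 2, 9, 11, 12] sum 63, len 9
add 2: shortest ending here [8, 4, 3, 4, 2, 9, 11, 12, 2] sum 55, len 9
add 3: shortest ending here [8, 4, 3, 4, 2, 9, 11, 12, 2, 3] sum 58, len 10
add 5: shortest ending here [4, 3, 4, 2, 9, 11, 12, 2, 3, 5] sum 55, len 10
add 3: shortest ending here [3, 4, 2, 9, 11, 12, 2, 3, 5, 3] sum 54, len 10
add 9: shortest ending here [9, 11, 12, 2, 3, 5, 3, 9] sum 54, len 8
add 9: shortest ending here [11, 12, 2, 3, 5, 3, 9, 9] sum 54, len 8
add 3: shortest ending here [11, 12, 2, 3, 5, 3, 9, 9, 3] sum 57, len 9
add 6: shortest ending here [11, 12, 2, 3, 5, 3, 9, 9, 3, 6] sum 63, len 10
add 8: shortest ending here [12, 2, 3, 5, 3, 9, 9, 3, 6, 8] sum 60, len 10
Shortest qualifying length: 8.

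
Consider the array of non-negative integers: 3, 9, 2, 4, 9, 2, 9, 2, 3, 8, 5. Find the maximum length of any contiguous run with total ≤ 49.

Extend to the right; shrink from the left whenever the sum exceeds 49:
add 3: [3] sum 3, len 1
add 9: [3, 9] sum 12, len 2
add 2: [3, 9, 2] sum 14, len 3
add 4: [3, 9, 2, 4] sum 18, len 4
add 9: [3, 9, 2, 4, 9] sum 27, len 5
add 2: [3, 9, 2, 4, 9, 2] sum 29, len 6
add 9: [3, 9, 2, 4, 9, 2, 9] sum 38, len 7
add 2: [3, 9, 2, 4, 9, 2, 9, 2] sum 40, len 8
add 3: [3, 9, 2, 4, 9, 2, 9, 2, 3] sum 43, len 9
add 8: [9, 2, 4, 9, 2, 9, 2, 3, 8] sum 48, len 9
add 5: [2, 4, 9, 2, 9, 2, 3, 8, 5] sum 44, len 9
Longest length seen: 9.

9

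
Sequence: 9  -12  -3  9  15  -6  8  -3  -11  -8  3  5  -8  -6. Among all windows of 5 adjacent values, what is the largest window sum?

23

(9, -12, -3, 9, 15) → sum 18
(-12, -3, 9, 15, -6) → sum 3
(-3, 9, 15, -6, 8) → sum 23
(9, 15, -6, 8, -3) → sum 23
(15, -6, 8, -3, -11) → sum 3
(-6, 8, -3, -11, -8) → sum -20
(8, -3, -11, -8, 3) → sum -11
(-3, -11, -8, 3, 5) → sum -14
(-11, -8, 3, 5, -8) → sum -19
(-8, 3, 5, -8, -6) → sum -14
Largest of these is 23.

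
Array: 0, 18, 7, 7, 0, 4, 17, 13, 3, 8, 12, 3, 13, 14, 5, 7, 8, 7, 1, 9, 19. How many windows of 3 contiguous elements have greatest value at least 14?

[0, 18, 7] → max 18  ≥ 14 ✓
[18, 7, 7] → max 18  ≥ 14 ✓
[7, 7, 0] → max 7
[7, 0, 4] → max 7
[0, 4, 17] → max 17  ≥ 14 ✓
[4, 17, 13] → max 17  ≥ 14 ✓
[17, 13, 3] → max 17  ≥ 14 ✓
[13, 3, 8] → max 13
[3, 8, 12] → max 12
[8, 12, 3] → max 12
[12, 3, 13] → max 13
[3, 13, 14] → max 14  ≥ 14 ✓
[13, 14, 5] → max 14  ≥ 14 ✓
[14, 5, 7] → max 14  ≥ 14 ✓
[5, 7, 8] → max 8
[7, 8, 7] → max 8
[8, 7, 1] → max 8
[7, 1, 9] → max 9
[1, 9, 19] → max 19  ≥ 14 ✓
9 windows satisfy the condition.

9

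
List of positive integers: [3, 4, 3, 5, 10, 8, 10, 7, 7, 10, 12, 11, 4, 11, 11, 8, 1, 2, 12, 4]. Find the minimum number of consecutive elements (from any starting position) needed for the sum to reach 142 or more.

20

Extend right; whenever the sum reaches 142, record the length and shrink from the left:
add 3: running sum 3 < 142
add 4: running sum 7 < 142
add 3: running sum 10 < 142
add 5: running sum 15 < 142
add 10: running sum 25 < 142
add 8: running sum 33 < 142
add 10: running sum 43 < 142
add 7: running sum 50 < 142
add 7: running sum 57 < 142
add 10: running sum 67 < 142
add 12: running sum 79 < 142
add 11: running sum 90 < 142
add 4: running sum 94 < 142
add 11: running sum 105 < 142
add 11: running sum 116 < 142
add 8: running sum 124 < 142
add 1: running sum 125 < 142
add 2: running sum 127 < 142
add 12: running sum 139 < 142
end 19: [3, 4, 3, 5, 10, 8, 10, 7, 7, 10, 12, 11, 4, 11, 11, 8, 1, 2, 12, 4] sum 143, len 20
Shortest qualifying length: 20.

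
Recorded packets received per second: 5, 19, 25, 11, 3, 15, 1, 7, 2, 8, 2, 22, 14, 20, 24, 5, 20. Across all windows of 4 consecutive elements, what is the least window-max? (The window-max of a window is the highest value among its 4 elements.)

8

Each size-4 window and its max:
(5, 19, 25, 11) → max 25
(19, 25, 11, 3) → max 25
(25, 11, 3, 15) → max 25
(11, 3, 15, 1) → max 15
(3, 15, 1, 7) → max 15
(15, 1, 7, 2) → max 15
(1, 7, 2, 8) → max 8
(7, 2, 8, 2) → max 8
(2, 8, 2, 22) → max 22
(8, 2, 22, 14) → max 22
(2, 22, 14, 20) → max 22
(22, 14, 20, 24) → max 24
(14, 20, 24, 5) → max 24
(20, 24, 5, 20) → max 24
Least of these is 8.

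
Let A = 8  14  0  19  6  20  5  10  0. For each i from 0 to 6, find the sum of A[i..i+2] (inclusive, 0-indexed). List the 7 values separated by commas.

22, 33, 25, 45, 31, 35, 15

(8, 14, 0) → sum 22
(14, 0, 19) → sum 33
(0, 19, 6) → sum 25
(19, 6, 20) → sum 45
(6, 20, 5) → sum 31
(20, 5, 10) → sum 35
(5, 10, 0) → sum 15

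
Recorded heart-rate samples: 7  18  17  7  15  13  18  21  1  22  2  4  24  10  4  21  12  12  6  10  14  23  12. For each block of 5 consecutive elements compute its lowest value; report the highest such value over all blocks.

7 18 17 7 15 → min 7
18 17 7 15 13 → min 7
17 7 15 13 18 → min 7
7 15 13 18 21 → min 7
15 13 18 21 1 → min 1
13 18 21 1 22 → min 1
18 21 1 22 2 → min 1
21 1 22 2 4 → min 1
1 22 2 4 24 → min 1
22 2 4 24 10 → min 2
2 4 24 10 4 → min 2
4 24 10 4 21 → min 4
24 10 4 21 12 → min 4
10 4 21 12 12 → min 4
4 21 12 12 6 → min 4
21 12 12 6 10 → min 6
12 12 6 10 14 → min 6
12 6 10 14 23 → min 6
6 10 14 23 12 → min 6
Highest of these is 7.

7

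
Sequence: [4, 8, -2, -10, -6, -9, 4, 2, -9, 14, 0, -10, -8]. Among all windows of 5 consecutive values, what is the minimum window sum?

-23

Window sums for each of the 9 positions:
4 8 -2 -10 -6 → sum -6
8 -2 -10 -6 -9 → sum -19
-2 -10 -6 -9 4 → sum -23
-10 -6 -9 4 2 → sum -19
-6 -9 4 2 -9 → sum -18
-9 4 2 -9 14 → sum 2
4 2 -9 14 0 → sum 11
2 -9 14 0 -10 → sum -3
-9 14 0 -10 -8 → sum -13
Minimum of these is -23.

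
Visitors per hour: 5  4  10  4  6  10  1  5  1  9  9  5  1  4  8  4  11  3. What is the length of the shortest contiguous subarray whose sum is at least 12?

Extend right; whenever the sum reaches 12, record the length and shrink from the left:
add 5: running sum 5 < 12
add 4: running sum 9 < 12
end 2: [4, 10] sum 14, len 2
end 3: [10, 4] sum 14, len 2
end 4: [10, 4, 6] sum 20, len 3
end 5: [6, 10] sum 16, len 2
end 6: [6, 10, 1] sum 17, len 3
end 7: [10, 1, 5] sum 16, len 3
end 8: [10, 1, 5, 1] sum 17, len 4
end 9: [5, 1, 9] sum 15, len 3
end 10: [9, 9] sum 18, len 2
end 11: [9, 5] sum 14, len 2
end 12: [9, 5, 1] sum 15, len 3
end 13: [9, 5, 1, 4] sum 19, len 4
end 14: [4, 8] sum 12, len 2
end 15: [8, 4] sum 12, len 2
end 16: [4, 11] sum 15, len 2
end 17: [11, 3] sum 14, len 2
Shortest qualifying length: 2.

2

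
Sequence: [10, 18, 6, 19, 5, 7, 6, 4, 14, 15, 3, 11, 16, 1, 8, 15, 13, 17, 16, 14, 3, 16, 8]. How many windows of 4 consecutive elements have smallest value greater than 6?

3

10 18 6 19 → min 6
18 6 19 5 → min 5
6 19 5 7 → min 5
19 5 7 6 → min 5
5 7 6 4 → min 4
7 6 4 14 → min 4
6 4 14 15 → min 4
4 14 15 3 → min 3
14 15 3 11 → min 3
15 3 11 16 → min 3
3 11 16 1 → min 1
11 16 1 8 → min 1
16 1 8 15 → min 1
1 8 15 13 → min 1
8 15 13 17 → min 8  > 6 ✓
15 13 17 16 → min 13  > 6 ✓
13 17 16 14 → min 13  > 6 ✓
17 16 14 3 → min 3
16 14 3 16 → min 3
14 3 16 8 → min 3
3 windows satisfy the condition.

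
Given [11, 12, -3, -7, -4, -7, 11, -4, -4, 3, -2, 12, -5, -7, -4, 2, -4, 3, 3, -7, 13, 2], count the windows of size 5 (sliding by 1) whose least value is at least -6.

11 12 -3 -7 -4 → min -7
12 -3 -7 -4 -7 → min -7
-3 -7 -4 -7 11 → min -7
-7 -4 -7 11 -4 → min -7
-4 -7 11 -4 -4 → min -7
-7 11 -4 -4 3 → min -7
11 -4 -4 3 -2 → min -4  ≥ -6 ✓
-4 -4 3 -2 12 → min -4  ≥ -6 ✓
-4 3 -2 12 -5 → min -5  ≥ -6 ✓
3 -2 12 -5 -7 → min -7
-2 12 -5 -7 -4 → min -7
12 -5 -7 -4 2 → min -7
-5 -7 -4 2 -4 → min -7
-7 -4 2 -4 3 → min -7
-4 2 -4 3 3 → min -4  ≥ -6 ✓
2 -4 3 3 -7 → min -7
-4 3 3 -7 13 → min -7
3 3 -7 13 2 → min -7
4 windows satisfy the condition.

4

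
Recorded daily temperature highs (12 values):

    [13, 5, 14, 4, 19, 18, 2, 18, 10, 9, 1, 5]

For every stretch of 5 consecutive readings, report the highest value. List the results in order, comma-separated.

[13, 5, 14, 4, 19] → max 19
[5, 14, 4, 19, 18] → max 19
[14, 4, 19, 18, 2] → max 19
[4, 19, 18, 2, 18] → max 19
[19, 18, 2, 18, 10] → max 19
[18, 2, 18, 10, 9] → max 18
[2, 18, 10, 9, 1] → max 18
[18, 10, 9, 1, 5] → max 18

19, 19, 19, 19, 19, 18, 18, 18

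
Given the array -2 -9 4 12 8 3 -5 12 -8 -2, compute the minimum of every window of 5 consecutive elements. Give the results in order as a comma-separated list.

-9, -9, -5, -5, -8, -8

[-2, -9, 4, 12, 8] → min -9
[-9, 4, 12, 8, 3] → min -9
[4, 12, 8, 3, -5] → min -5
[12, 8, 3, -5, 12] → min -5
[8, 3, -5, 12, -8] → min -8
[3, -5, 12, -8, -2] → min -8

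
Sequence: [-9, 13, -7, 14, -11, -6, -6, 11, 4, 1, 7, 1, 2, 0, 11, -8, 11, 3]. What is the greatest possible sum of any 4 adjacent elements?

23

Window sums for each of the 15 positions:
[-9, 13, -7, 14] → sum 11
[13, -7, 14, -11] → sum 9
[-7, 14, -11, -6] → sum -10
[14, -11, -6, -6] → sum -9
[-11, -6, -6, 11] → sum -12
[-6, -6, 11, 4] → sum 3
[-6, 11, 4, 1] → sum 10
[11, 4, 1, 7] → sum 23
[4, 1, 7, 1] → sum 13
[1, 7, 1, 2] → sum 11
[7, 1, 2, 0] → sum 10
[1, 2, 0, 11] → sum 14
[2, 0, 11, -8] → sum 5
[0, 11, -8, 11] → sum 14
[11, -8, 11, 3] → sum 17
Greatest of these is 23.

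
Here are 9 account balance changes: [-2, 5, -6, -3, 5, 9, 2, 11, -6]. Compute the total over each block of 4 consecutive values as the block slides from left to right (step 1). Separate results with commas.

(-2, 5, -6, -3) → sum -6
(5, -6, -3, 5) → sum 1
(-6, -3, 5, 9) → sum 5
(-3, 5, 9, 2) → sum 13
(5, 9, 2, 11) → sum 27
(9, 2, 11, -6) → sum 16

-6, 1, 5, 13, 27, 16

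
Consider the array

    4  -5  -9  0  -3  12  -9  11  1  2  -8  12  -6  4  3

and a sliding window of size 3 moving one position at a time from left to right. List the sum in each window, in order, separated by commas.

-10, -14, -12, 9, 0, 14, 3, 14, -5, 6, -2, 10, 1

4 -5 -9 → sum -10
-5 -9 0 → sum -14
-9 0 -3 → sum -12
0 -3 12 → sum 9
-3 12 -9 → sum 0
12 -9 11 → sum 14
-9 11 1 → sum 3
11 1 2 → sum 14
1 2 -8 → sum -5
2 -8 12 → sum 6
-8 12 -6 → sum -2
12 -6 4 → sum 10
-6 4 3 → sum 1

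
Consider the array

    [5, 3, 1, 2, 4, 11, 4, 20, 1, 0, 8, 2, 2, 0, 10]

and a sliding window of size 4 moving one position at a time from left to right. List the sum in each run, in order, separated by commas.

(5, 3, 1, 2) → sum 11
(3, 1, 2, 4) → sum 10
(1, 2, 4, 11) → sum 18
(2, 4, 11, 4) → sum 21
(4, 11, 4, 20) → sum 39
(11, 4, 20, 1) → sum 36
(4, 20, 1, 0) → sum 25
(20, 1, 0, 8) → sum 29
(1, 0, 8, 2) → sum 11
(0, 8, 2, 2) → sum 12
(8, 2, 2, 0) → sum 12
(2, 2, 0, 10) → sum 14

11, 10, 18, 21, 39, 36, 25, 29, 11, 12, 12, 14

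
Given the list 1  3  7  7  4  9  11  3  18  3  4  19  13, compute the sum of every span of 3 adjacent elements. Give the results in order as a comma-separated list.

1 3 7 → sum 11
3 7 7 → sum 17
7 7 4 → sum 18
7 4 9 → sum 20
4 9 11 → sum 24
9 11 3 → sum 23
11 3 18 → sum 32
3 18 3 → sum 24
18 3 4 → sum 25
3 4 19 → sum 26
4 19 13 → sum 36

11, 17, 18, 20, 24, 23, 32, 24, 25, 26, 36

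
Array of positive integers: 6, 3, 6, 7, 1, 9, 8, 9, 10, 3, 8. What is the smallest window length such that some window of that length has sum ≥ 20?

add 6: running sum 6 < 20
add 3: running sum 9 < 20
add 6: running sum 15 < 20
add 7: shortest ending here [6, 3, 6, 7] sum 22, len 4
add 1: shortest ending here [6, 3, 6, 7, 1] sum 23, len 5
add 9: shortest ending here [6, 7, 1, 9] sum 23, len 4
add 8: shortest ending here [7, 1, 9, 8] sum 25, len 4
add 9: shortest ending here [9, 8, 9] sum 26, len 3
add 10: shortest ending here [8, 9, 10] sum 27, len 3
add 3: shortest ending here [9, 10, 3] sum 22, len 3
add 8: shortest ending here [10, 3, 8] sum 21, len 3
Shortest qualifying length: 3.

3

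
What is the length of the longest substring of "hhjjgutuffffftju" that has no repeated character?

4

add h: [h] len 1
add h (repeat h, move left end past it): [h] len 1
add j: [h, j] len 2
add j (repeat j, move left end past it): [j] len 1
add g: [j, g] len 2
add u: [j, g, u] len 3
add t: [j, g, u, t] len 4
add u (repeat u, move left end past it): [t, u] len 2
add f: [t, u, f] len 3
add f (repeat f, move left end past it): [f] len 1
add f (repeat f, move left end past it): [f] len 1
add f (repeat f, move left end past it): [f] len 1
add f (repeat f, move left end past it): [f] len 1
add t: [f, t] len 2
add j: [f, t, j] len 3
add u: [f, t, j, u] len 4
Longest all-distinct length: 4.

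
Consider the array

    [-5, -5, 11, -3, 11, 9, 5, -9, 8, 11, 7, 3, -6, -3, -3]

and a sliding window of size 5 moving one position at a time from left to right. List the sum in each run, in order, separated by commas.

9, 23, 33, 13, 24, 24, 22, 20, 23, 12, -2

[-5, -5, 11, -3, 11] → sum 9
[-5, 11, -3, 11, 9] → sum 23
[11, -3, 11, 9, 5] → sum 33
[-3, 11, 9, 5, -9] → sum 13
[11, 9, 5, -9, 8] → sum 24
[9, 5, -9, 8, 11] → sum 24
[5, -9, 8, 11, 7] → sum 22
[-9, 8, 11, 7, 3] → sum 20
[8, 11, 7, 3, -6] → sum 23
[11, 7, 3, -6, -3] → sum 12
[7, 3, -6, -3, -3] → sum -2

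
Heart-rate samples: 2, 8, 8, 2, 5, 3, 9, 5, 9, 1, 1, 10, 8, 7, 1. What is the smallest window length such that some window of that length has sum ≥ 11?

Extend right; whenever the sum reaches 11, record the length and shrink from the left:
add 2: running sum 2 < 11
add 8: running sum 10 < 11
add 8: shortest ending here [8, 8] sum 16, len 2
add 2: shortest ending here [8, 8, 2] sum 18, len 3
add 5: shortest ending here [8, 2, 5] sum 15, len 3
add 3: shortest ending here [8, 2, 5, 3] sum 18, len 4
add 9: shortest ending here [3, 9] sum 12, len 2
add 5: shortest ending here [9, 5] sum 14, len 2
add 9: shortest ending here [5, 9] sum 14, len 2
add 1: shortest ending here [5, 9, 1] sum 15, len 3
add 1: shortest ending here [9, 1, 1] sum 11, len 3
add 10: shortest ending here [1, 10] sum 11, len 2
add 8: shortest ending here [10, 8] sum 18, len 2
add 7: shortest ending here [8, 7] sum 15, len 2
add 1: shortest ending here [8, 7, 1] sum 16, len 3
Shortest qualifying length: 2.

2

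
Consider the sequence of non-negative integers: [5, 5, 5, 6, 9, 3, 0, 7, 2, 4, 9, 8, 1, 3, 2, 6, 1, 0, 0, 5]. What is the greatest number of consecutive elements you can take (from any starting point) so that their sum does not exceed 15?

7

Extend to the right; shrink from the left whenever the sum exceeds 15:
[5] sum 5 len 1
[5, 5] sum 10 len 2
[5, 5, 5] sum 15 len 3
[5, 6] sum 11 len 2
[6, 9] sum 15 len 2
[9, 3] sum 12 len 2
[9, 3, 0] sum 12 len 3
[3, 0, 7] sum 10 len 3
[3, 0, 7, 2] sum 12 len 4
[0, 7, 2, 4] sum 13 len 4
[2, 4, 9] sum 15 len 3
[8] sum 8 len 1
[8, 1] sum 9 len 2
[8, 1, 3] sum 12 len 3
[8, 1, 3, 2] sum 14 len 4
[1, 3, 2, 6] sum 12 len 4
[1, 3, 2, 6, 1] sum 13 len 5
[1, 3, 2, 6, 1, 0] sum 13 len 6
[1, 3, 2, 6, 1, 0, 0] sum 13 len 7
[2, 6, 1, 0, 0, 5] sum 14 len 6
Longest length seen: 7.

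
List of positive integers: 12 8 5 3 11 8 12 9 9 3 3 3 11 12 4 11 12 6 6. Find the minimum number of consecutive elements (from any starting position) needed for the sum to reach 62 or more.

7

Extend right; whenever the sum reaches 62, record the length and shrink from the left:
add 12: running sum 12 < 62
add 8: running sum 20 < 62
add 5: running sum 25 < 62
add 3: running sum 28 < 62
add 11: running sum 39 < 62
add 8: running sum 47 < 62
add 12: running sum 59 < 62
add 9: shortest ending here [12, 8, 5, 3, 11, 8, 12, 9] sum 68, len 8
add 9: shortest ending here [8, 5, 3, 11, 8, 12, 9, 9] sum 65, len 8
add 3: shortest ending here [8, 5, 3, 11, 8, 12, 9, 9, 3] sum 68, len 9
add 3: shortest ending here [5, 3, 11, 8, 12, 9, 9, 3, 3] sum 63, len 9
add 3: shortest ending here [5, 3, 11, 8, 12, 9, 9, 3, 3, 3] sum 66, len 10
add 11: shortest ending here [11, 8, 12, 9, 9, 3, 3, 3, 11] sum 69, len 9
add 12: shortest ending here [12, 9, 9, 3, 3, 3, 11, 12] sum 62, len 8
add 4: shortest ending here [12, 9, 9, 3, 3, 3, 11, 12, 4] sum 66, len 9
add 11: shortest ending here [9, 9, 3, 3, 3, 11, 12, 4, 11] sum 65, len 9
add 12: shortest ending here [9, 3, 3, 3, 11, 12, 4, 11, 12] sum 68, len 9
add 6: shortest ending here [3, 3, 11, 12, 4, 11, 12, 6] sum 62, len 8
add 6: shortest ending here [11, 12, 4, 11, 12, 6, 6] sum 62, len 7
Shortest qualifying length: 7.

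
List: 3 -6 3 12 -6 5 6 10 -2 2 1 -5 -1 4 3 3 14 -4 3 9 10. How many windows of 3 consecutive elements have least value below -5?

5

3 -6 3 → min -6  < -5 ✓
-6 3 12 → min -6  < -5 ✓
3 12 -6 → min -6  < -5 ✓
12 -6 5 → min -6  < -5 ✓
-6 5 6 → min -6  < -5 ✓
5 6 10 → min 5
6 10 -2 → min -2
10 -2 2 → min -2
-2 2 1 → min -2
2 1 -5 → min -5
1 -5 -1 → min -5
-5 -1 4 → min -5
-1 4 3 → min -1
4 3 3 → min 3
3 3 14 → min 3
3 14 -4 → min -4
14 -4 3 → min -4
-4 3 9 → min -4
3 9 10 → min 3
5 windows satisfy the condition.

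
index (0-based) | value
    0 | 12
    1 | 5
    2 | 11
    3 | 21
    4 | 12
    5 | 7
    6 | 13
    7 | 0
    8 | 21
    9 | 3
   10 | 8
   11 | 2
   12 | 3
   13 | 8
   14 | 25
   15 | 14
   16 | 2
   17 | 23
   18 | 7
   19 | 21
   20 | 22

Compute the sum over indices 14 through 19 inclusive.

Elements at indices 14..19: 25, 14, 2, 23, 7, 21
sum(25, 14, 2, 23, 7, 21) = 92

92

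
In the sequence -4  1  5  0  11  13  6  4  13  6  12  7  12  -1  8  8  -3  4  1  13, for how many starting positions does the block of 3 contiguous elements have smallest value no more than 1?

(-4, 1, 5) → min -4  ≤ 1 ✓
(1, 5, 0) → min 0  ≤ 1 ✓
(5, 0, 11) → min 0  ≤ 1 ✓
(0, 11, 13) → min 0  ≤ 1 ✓
(11, 13, 6) → min 6
(13, 6, 4) → min 4
(6, 4, 13) → min 4
(4, 13, 6) → min 4
(13, 6, 12) → min 6
(6, 12, 7) → min 6
(12, 7, 12) → min 7
(7, 12, -1) → min -1  ≤ 1 ✓
(12, -1, 8) → min -1  ≤ 1 ✓
(-1, 8, 8) → min -1  ≤ 1 ✓
(8, 8, -3) → min -3  ≤ 1 ✓
(8, -3, 4) → min -3  ≤ 1 ✓
(-3, 4, 1) → min -3  ≤ 1 ✓
(4, 1, 13) → min 1  ≤ 1 ✓
11 windows satisfy the condition.

11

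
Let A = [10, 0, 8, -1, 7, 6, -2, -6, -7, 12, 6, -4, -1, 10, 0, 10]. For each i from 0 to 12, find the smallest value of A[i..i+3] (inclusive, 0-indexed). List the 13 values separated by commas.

[10, 0, 8, -1] → min -1
[0, 8, -1, 7] → min -1
[8, -1, 7, 6] → min -1
[-1, 7, 6, -2] → min -2
[7, 6, -2, -6] → min -6
[6, -2, -6, -7] → min -7
[-2, -6, -7, 12] → min -7
[-6, -7, 12, 6] → min -7
[-7, 12, 6, -4] → min -7
[12, 6, -4, -1] → min -4
[6, -4, -1, 10] → min -4
[-4, -1, 10, 0] → min -4
[-1, 10, 0, 10] → min -1

-1, -1, -1, -2, -6, -7, -7, -7, -7, -4, -4, -4, -1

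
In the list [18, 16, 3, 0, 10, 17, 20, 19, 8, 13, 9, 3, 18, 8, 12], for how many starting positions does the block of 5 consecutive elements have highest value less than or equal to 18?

5

(18, 16, 3, 0, 10) → max 18  ≤ 18 ✓
(16, 3, 0, 10, 17) → max 17  ≤ 18 ✓
(3, 0, 10, 17, 20) → max 20
(0, 10, 17, 20, 19) → max 20
(10, 17, 20, 19, 8) → max 20
(17, 20, 19, 8, 13) → max 20
(20, 19, 8, 13, 9) → max 20
(19, 8, 13, 9, 3) → max 19
(8, 13, 9, 3, 18) → max 18  ≤ 18 ✓
(13, 9, 3, 18, 8) → max 18  ≤ 18 ✓
(9, 3, 18, 8, 12) → max 18  ≤ 18 ✓
5 windows satisfy the condition.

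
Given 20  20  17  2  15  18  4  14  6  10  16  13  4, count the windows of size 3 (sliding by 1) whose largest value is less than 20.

20 20 17 → max 20
20 17 2 → max 20
17 2 15 → max 17  < 20 ✓
2 15 18 → max 18  < 20 ✓
15 18 4 → max 18  < 20 ✓
18 4 14 → max 18  < 20 ✓
4 14 6 → max 14  < 20 ✓
14 6 10 → max 14  < 20 ✓
6 10 16 → max 16  < 20 ✓
10 16 13 → max 16  < 20 ✓
16 13 4 → max 16  < 20 ✓
9 windows satisfy the condition.

9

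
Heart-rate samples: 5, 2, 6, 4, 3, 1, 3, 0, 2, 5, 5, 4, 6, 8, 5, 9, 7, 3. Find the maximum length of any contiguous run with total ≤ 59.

15

Extend to the right; shrink from the left whenever the sum exceeds 59:
add 5: [5] sum 5, len 1
add 2: [5, 2] sum 7, len 2
add 6: [5, 2, 6] sum 13, len 3
add 4: [5, 2, 6, 4] sum 17, len 4
add 3: [5, 2, 6, 4, 3] sum 20, len 5
add 1: [5, 2, 6, 4, 3, 1] sum 21, len 6
add 3: [5, 2, 6, 4, 3, 1, 3] sum 24, len 7
add 0: [5, 2, 6, 4, 3, 1, 3, 0] sum 24, len 8
add 2: [5, 2, 6, 4, 3, 1, 3, 0, 2] sum 26, len 9
add 5: [5, 2, 6, 4, 3, 1, 3, 0, 2, 5] sum 31, len 10
add 5: [5, 2, 6, 4, 3, 1, 3, 0, 2, 5, 5] sum 36, len 11
add 4: [5, 2, 6, 4, 3, 1, 3, 0, 2, 5, 5, 4] sum 40, len 12
add 6: [5, 2, 6, 4, 3, 1, 3, 0, 2, 5, 5, 4, 6] sum 46, len 13
add 8: [5, 2, 6, 4, 3, 1, 3, 0, 2, 5, 5, 4, 6, 8] sum 54, len 14
add 5: [5, 2, 6, 4, 3, 1, 3, 0, 2, 5, 5, 4, 6, 8, 5] sum 59, len 15
add 9: [4, 3, 1, 3, 0, 2, 5, 5, 4, 6, 8, 5, 9] sum 55, len 13
add 7: [3, 1, 3, 0, 2, 5, 5, 4, 6, 8, 5, 9, 7] sum 58, len 13
add 3: [1, 3, 0, 2, 5, 5, 4, 6, 8, 5, 9, 7, 3] sum 58, len 13
Longest length seen: 15.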